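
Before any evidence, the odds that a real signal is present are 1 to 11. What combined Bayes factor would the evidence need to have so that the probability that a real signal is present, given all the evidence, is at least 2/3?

Prior odds = 1/11.
Target odds = (2/3)/(1/3) = 2.
Required Bayes factor = 2 ÷ (1/11) = 22.

22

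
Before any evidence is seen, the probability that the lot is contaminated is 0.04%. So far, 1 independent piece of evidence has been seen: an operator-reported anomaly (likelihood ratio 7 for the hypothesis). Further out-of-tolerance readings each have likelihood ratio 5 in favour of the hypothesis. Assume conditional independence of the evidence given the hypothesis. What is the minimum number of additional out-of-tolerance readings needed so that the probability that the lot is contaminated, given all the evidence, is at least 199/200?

7

Prior odds = 0.0004/0.9996 = 1/2499.
Bayes factor of the evidence already in hand = 7.
Odds after that evidence = (1/2499) × 7 = 1/357.
Target odds = 0.995/0.005 = 199.
Need 5ⁿ ≥ 199 ÷ (1/357) = 71043.
5⁶ = 15625 falls short of 71043 but 5⁷ = 78125 reaches it, so n = 7.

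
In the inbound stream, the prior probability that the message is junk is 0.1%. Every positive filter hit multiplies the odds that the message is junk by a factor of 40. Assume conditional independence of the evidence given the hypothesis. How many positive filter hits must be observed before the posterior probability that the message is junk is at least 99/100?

Prior odds: 0.001 ÷ 0.999 = 1/999.
Likelihood ratio per positive filter hit = 40.
Target posterior odds = 0.99/0.01 = 99.
Need (1/999) × 40ⁿ ≥ 99, i.e. 40ⁿ ≥ 98901.
40³ = 64000 falls short of 98901 but 40⁴ = 2560000 reaches it, so n = 4.

4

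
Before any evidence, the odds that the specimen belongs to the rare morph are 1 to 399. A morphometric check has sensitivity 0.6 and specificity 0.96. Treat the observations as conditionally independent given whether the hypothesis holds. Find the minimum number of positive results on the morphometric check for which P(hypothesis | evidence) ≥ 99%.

Prior odds = 1/399.
False-positive rate = 1 − 0.96 = 0.04; likelihood ratio of a positive = 0.6/0.04 = 15.
Target posterior odds = 0.99/0.01 = 99.
Require 15ⁿ ≥ 99 ÷ (1/399) = 39501.
15³ = 3375 falls short of 39501 but 15⁴ = 50625 reaches it, so n = 4.

4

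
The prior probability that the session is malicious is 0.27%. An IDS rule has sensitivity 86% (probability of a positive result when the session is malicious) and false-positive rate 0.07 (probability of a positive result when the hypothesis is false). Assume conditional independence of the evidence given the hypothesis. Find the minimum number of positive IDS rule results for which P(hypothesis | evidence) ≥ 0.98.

Prior odds = 0.0027/0.9973 = 27/9973.
Likelihood ratio of a positive result = 0.86/0.07 = 86/7.
Target odds: 0.98 ÷ 0.02 = 49.
Require (86/7)ⁿ ≥ 49 ÷ (27/9973) = 488677/27.
(86/7)³ = 636056/343 falls short of 488677/27 but (86/7)⁴ = 54700816/2401 reaches it, so n = 4.

4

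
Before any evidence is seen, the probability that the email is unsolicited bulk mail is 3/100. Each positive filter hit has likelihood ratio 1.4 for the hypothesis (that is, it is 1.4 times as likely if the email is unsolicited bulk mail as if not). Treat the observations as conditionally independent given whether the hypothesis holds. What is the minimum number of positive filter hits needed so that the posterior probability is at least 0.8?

15

Prior odds = 0.03/0.97 = 3/97.
Likelihood ratio per positive filter hit = 1.4.
Target posterior odds = 0.8/0.2 = 4.
Need (3/97) × 1.4ⁿ ≥ 4, i.e. 1.4ⁿ ≥ 388/3.
1.4¹⁴ ≈111.12 falls short of 388/3 but 1.4¹⁵ ≈155.568 reaches it, so n = 15.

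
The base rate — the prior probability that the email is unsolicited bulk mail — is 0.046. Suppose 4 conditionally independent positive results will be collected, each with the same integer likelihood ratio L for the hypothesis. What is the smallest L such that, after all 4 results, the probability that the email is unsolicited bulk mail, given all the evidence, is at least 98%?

6

Prior odds = 0.046/0.954 = 23/477.
Target odds = 0.98/0.02 = 49.
Need L⁴ ≥ 49 ÷ (23/477) = 23373/23.
5⁴ = 625 < 23373/23 ≤ 1296 = 6⁴, so L = 6.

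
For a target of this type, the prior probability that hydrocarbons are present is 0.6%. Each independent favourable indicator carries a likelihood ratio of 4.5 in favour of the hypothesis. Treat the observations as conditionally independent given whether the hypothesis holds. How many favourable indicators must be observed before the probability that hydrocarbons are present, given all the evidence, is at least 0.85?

Prior odds: 0.006 ÷ 0.994 = 3/497.
Likelihood ratio per favourable indicator = 4.5.
Target posterior odds = 0.85/0.15 = 17/3.
Need (3/497) × 4.5ⁿ ≥ 17/3, i.e. 4.5ⁿ ≥ 8449/9.
4.5⁴ = 410.0625 falls short of 8449/9 but 4.5⁵ = 1845.28125 reaches it, so n = 5.

5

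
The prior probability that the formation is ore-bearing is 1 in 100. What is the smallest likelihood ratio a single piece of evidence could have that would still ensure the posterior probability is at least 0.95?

1881

Prior odds = 0.01/0.99 = 1/99.
Target odds = 0.95/0.05 = 19.
Required Bayes factor = 19 ÷ (1/99) = 1881.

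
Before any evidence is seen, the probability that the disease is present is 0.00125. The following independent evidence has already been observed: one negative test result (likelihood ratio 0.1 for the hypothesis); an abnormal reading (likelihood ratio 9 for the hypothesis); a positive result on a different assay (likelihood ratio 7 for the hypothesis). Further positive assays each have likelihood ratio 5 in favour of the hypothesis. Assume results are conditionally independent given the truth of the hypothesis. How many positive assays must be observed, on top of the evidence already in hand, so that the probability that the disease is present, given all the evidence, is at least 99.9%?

Prior odds = 0.00125/0.99875 = 1/799.
Combined Bayes factor of the evidence already in hand = 0.1 × 9 × 7 = 6.3.
Odds after that evidence = (1/799) × 6.3 = 63/7990.
Target odds = 0.999/0.001 = 999.
Need 5ⁿ ≥ 999 ÷ (63/7990) = 886890/7.
5⁷ = 78125 falls short of 886890/7 but 5⁸ = 390625 reaches it, so n = 8.

8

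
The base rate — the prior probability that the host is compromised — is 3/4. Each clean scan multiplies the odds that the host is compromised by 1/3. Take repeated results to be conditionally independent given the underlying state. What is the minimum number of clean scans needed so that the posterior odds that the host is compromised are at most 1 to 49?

5

Prior odds = 0.75/0.25 = 3.
Likelihood ratio per clean scan = 1/3.
Target odds = 1/49.
Need 3 × (1/3)ⁿ ≤ 1/49, i.e. (1/3)ⁿ ≤ 1/147.
(1/3)⁴ = 1/81 is still above 1/147 but (1/3)⁵ = 1/243 is at or below it, so n = 5.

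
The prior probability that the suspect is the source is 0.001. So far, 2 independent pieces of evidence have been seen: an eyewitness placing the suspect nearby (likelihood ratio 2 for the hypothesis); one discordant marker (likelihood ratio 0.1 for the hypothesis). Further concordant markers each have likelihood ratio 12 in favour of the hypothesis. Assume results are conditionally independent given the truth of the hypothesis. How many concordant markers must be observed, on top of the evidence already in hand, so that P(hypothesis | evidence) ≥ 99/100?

6

Prior odds = 0.001/0.999 = 1/999.
Combined Bayes factor of the evidence already in hand = 2 × 0.1 = 0.2.
Odds after that evidence = (1/999) × 0.2 = 1/4995.
Target odds = 0.99/0.01 = 99.
Need 12ⁿ ≥ 99 ÷ (1/4995) = 494505.
12⁵ = 248832 falls short of 494505 but 12⁶ = 2985984 reaches it, so n = 6.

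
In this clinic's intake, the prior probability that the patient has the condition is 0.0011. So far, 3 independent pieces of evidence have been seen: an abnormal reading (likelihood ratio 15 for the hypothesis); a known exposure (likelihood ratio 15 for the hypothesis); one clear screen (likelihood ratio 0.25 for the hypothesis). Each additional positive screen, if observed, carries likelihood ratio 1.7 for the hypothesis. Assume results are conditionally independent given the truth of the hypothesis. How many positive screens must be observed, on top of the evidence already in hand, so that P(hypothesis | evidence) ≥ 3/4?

8

Prior odds = 0.0011/0.9989 = 11/9989.
Combined Bayes factor of the evidence already in hand = 15 × 15 × 0.25 = 56.25.
Odds after that evidence = (11/9989) × 56.25 = 2475/39956.
Target odds = 0.75/0.25 = 3.
Need 1.7ⁿ ≥ 3 ÷ (2475/39956) = 39956/825.
1.7⁷ = 410338673/10000000 falls short of 39956/825 but 1.7⁸ ≈69.7576 reaches it, so n = 8.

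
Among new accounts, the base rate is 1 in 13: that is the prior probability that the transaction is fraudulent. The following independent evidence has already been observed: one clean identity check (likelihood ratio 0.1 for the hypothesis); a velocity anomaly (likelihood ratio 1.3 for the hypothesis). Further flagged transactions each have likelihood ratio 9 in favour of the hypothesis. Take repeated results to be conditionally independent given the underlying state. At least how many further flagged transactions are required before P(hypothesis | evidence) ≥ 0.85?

Prior odds = (1/13)/(12/13) = 1/12.
Combined Bayes factor of the evidence already in hand = 0.1 × 1.3 = 0.13.
Odds after that evidence = (1/12) × 0.13 = 13/1200.
Target odds = 0.85/0.15 = 17/3.
Need 9ⁿ ≥ 17/3 ÷ (13/1200) = 6800/13.
9² = 81 falls short of 6800/13 but 9³ = 729 reaches it, so n = 3.

3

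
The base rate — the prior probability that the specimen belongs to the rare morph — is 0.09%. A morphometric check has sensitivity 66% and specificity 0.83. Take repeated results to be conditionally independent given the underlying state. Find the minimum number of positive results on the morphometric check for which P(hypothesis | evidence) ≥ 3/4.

Prior odds = 0.0009/0.9991 = 9/9991.
False-positive rate = 1 − 0.83 = 0.17; likelihood ratio of a positive = 0.66/0.17 = 66/17.
Target odds: 0.75 ÷ 0.25 = 3.
Require (66/17)ⁿ ≥ 3 ÷ (9/9991) = 9991/3.
(66/17)⁵ ≈882.013 falls short of 9991/3 but (66/17)⁶ ≈3424.29 reaches it, so n = 6.

6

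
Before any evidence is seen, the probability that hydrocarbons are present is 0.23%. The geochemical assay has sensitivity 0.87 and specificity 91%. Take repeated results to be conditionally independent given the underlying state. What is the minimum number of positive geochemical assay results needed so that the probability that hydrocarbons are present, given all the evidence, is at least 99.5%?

Prior odds: 0.0023 ÷ 0.9977 = 23/9977.
False-positive rate = 1 − 0.91 = 0.09; likelihood ratio of a positive = 0.87/0.09 = 29/3.
Target posterior odds = 0.995/0.005 = 199.
Require (29/3)ⁿ ≥ 199 ÷ (23/9977) = 1985423/23.
(29/3)⁵ = 20511149/243 falls short of 1985423/23 but (29/3)⁶ = 594823321/729 reaches it, so n = 6.

6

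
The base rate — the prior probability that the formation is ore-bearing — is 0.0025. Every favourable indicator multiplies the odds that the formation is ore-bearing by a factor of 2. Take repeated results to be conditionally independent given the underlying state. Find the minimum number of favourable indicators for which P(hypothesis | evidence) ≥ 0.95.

Prior odds = 0.0025/0.9975 = 1/399.
Likelihood ratio per favourable indicator = 2.
Target posterior odds = 0.95/0.05 = 19.
Require 2ⁿ ≥ 19 ÷ (1/399) = 7581.
2¹² = 4096 falls short of 7581 but 2¹³ = 8192 reaches it, so n = 13.

13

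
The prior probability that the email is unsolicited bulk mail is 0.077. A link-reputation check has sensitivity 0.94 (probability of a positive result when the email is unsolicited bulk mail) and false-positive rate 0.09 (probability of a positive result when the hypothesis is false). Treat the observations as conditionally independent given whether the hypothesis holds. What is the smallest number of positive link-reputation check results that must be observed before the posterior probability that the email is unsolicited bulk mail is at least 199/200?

4

Prior odds = 0.077/0.923 = 77/923.
Likelihood ratio of a positive result = 0.94/0.09 = 94/9.
Target odds: 0.995 ÷ 0.005 = 199.
Need (77/923) × (94/9)ⁿ ≥ 199, i.e. (94/9)ⁿ ≥ 183677/77.
(94/9)³ = 830584/729 falls short of 183677/77 but (94/9)⁴ = 78074896/6561 reaches it, so n = 4.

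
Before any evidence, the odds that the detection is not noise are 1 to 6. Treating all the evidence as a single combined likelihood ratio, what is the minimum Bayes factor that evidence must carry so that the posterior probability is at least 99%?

594

Prior odds = 1/6.
Target odds = 0.99/0.01 = 99.
Required Bayes factor = 99 ÷ (1/6) = 594.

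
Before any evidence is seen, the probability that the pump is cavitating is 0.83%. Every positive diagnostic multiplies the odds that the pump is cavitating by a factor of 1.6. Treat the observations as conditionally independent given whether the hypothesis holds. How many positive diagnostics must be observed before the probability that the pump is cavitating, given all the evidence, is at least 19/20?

Prior odds: 0.0083 ÷ 0.9917 = 83/9917.
Likelihood ratio per positive diagnostic = 1.6.
Target posterior odds = 0.95/0.05 = 19.
Require 1.6ⁿ ≥ 19 ÷ (83/9917) = 188423/83.
1.6¹⁶ ≈1844.67 falls short of 188423/83 but 1.6¹⁷ ≈2951.48 reaches it, so n = 17.

17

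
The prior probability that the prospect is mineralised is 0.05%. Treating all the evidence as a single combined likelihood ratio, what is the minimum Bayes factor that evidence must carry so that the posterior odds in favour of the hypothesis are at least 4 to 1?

Prior odds = 0.0005/0.9995 = 1/1999.
Target odds = 4.
Required Bayes factor = 4 ÷ (1/1999) = 7996.

7996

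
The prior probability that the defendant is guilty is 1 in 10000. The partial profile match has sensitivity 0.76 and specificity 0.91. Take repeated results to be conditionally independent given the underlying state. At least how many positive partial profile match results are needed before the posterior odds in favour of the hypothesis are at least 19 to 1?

Prior odds = 0.0001/0.9999 = 1/9999.
False-positive rate = 1 − 0.91 = 0.09; likelihood ratio of a positive = 0.76/0.09 = 76/9.
Target odds = 19.
Need (1/9999) × (76/9)ⁿ ≥ 19, i.e. (76/9)ⁿ ≥ 189981.
(76/9)⁵ ≈42939.3 falls short of 189981 but (76/9)⁶ ≈362599 reaches it, so n = 6.

6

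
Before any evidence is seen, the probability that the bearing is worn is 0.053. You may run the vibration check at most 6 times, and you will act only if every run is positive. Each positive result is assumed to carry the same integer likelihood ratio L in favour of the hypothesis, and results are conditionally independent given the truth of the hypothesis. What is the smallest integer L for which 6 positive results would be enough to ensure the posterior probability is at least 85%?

Prior odds = 0.053/0.947 = 53/947.
Target odds = 0.85/0.15 = 17/3.
Need L⁶ ≥ 17/3 ÷ (53/947) = 16099/159.
2⁶ = 64 < 16099/159 ≤ 729 = 3⁶, so L = 3.

3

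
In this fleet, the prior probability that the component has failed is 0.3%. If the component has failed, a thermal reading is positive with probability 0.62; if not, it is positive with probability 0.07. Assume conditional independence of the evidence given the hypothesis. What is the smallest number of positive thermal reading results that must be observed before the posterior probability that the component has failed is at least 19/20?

5

Prior odds = 0.003/0.997 = 3/997.
Likelihood ratio of a positive = 0.62/0.07 = 62/7.
Target posterior odds = 0.95/0.05 = 19.
Need (3/997) × (62/7)ⁿ ≥ 19, i.e. (62/7)ⁿ ≥ 18943/3.
(62/7)⁴ = 14776336/2401 falls short of 18943/3 but (62/7)⁵ = 916132832/16807 reaches it, so n = 5.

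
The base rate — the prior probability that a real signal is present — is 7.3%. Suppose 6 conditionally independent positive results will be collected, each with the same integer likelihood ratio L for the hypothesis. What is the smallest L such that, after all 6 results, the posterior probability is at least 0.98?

3

Prior odds = 0.073/0.927 = 73/927.
Target odds = 0.98/0.02 = 49.
Need L⁶ ≥ 49 ÷ (73/927) = 45423/73.
2⁶ = 64 < 45423/73 ≤ 729 = 3⁶, so L = 3.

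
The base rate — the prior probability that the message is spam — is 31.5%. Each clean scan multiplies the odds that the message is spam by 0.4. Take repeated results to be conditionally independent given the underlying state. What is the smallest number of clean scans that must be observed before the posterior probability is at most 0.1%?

7

Prior odds: 0.315 ÷ 0.685 = 63/137.
Likelihood ratio per clean scan = 0.4.
Target odds: 0.001 ÷ 0.999 = 1/999.
Need (63/137) × 0.4ⁿ ≤ 1/999, i.e. 0.4ⁿ ≤ 137/62937.
0.4⁶ = 64/15625 is still above 137/62937 but 0.4⁷ = 128/78125 is at or below it, so n = 7.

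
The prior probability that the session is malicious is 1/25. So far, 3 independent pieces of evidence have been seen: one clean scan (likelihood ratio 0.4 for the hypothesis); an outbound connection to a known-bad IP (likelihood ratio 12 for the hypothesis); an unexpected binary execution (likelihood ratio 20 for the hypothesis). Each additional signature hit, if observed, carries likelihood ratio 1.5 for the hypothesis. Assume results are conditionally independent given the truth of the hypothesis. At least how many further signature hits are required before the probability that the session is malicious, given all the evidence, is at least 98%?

7

Prior odds = 0.04/0.96 = 1/24.
Combined Bayes factor of the evidence already in hand = 0.4 × 12 × 20 = 96.
Odds after that evidence = (1/24) × 96 = 4.
Target odds = 0.98/0.02 = 49.
Need 1.5ⁿ ≥ 49 ÷ 4 = 12.25.
1.5⁶ = 11.390625 falls short of 12.25 but 1.5⁷ = 17.0859375 reaches it, so n = 7.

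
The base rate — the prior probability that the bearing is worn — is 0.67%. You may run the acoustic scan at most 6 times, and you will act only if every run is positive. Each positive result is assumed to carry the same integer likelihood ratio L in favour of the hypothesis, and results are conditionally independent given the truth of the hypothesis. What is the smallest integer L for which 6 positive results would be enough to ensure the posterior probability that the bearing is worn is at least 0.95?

4

Prior odds = 0.0067/0.9933 = 67/9933.
Target odds = 0.95/0.05 = 19.
Need L⁶ ≥ 19 ÷ (67/9933) = 188727/67.
3⁶ = 729 < 188727/67 ≤ 4096 = 4⁶, so L = 4.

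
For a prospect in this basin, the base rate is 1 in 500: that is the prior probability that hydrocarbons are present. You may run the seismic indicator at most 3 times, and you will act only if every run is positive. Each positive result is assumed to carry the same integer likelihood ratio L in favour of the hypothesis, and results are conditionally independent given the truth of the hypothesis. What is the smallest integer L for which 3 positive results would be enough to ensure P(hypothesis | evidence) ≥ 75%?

12

Prior odds = 0.002/0.998 = 1/499.
Target odds = 0.75/0.25 = 3.
Need L³ ≥ 3 ÷ (1/499) = 1497.
11³ = 1331 < 1497 ≤ 1728 = 12³, so L = 12.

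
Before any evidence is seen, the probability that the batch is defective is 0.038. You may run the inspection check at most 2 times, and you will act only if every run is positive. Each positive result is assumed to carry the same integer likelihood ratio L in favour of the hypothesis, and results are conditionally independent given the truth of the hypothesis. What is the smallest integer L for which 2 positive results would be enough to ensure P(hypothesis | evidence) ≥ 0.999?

Prior odds = 0.038/0.962 = 19/481.
Target odds = 0.999/0.001 = 999.
Need L² ≥ 999 ÷ (19/481) = 480519/19.
159² = 25281 < 480519/19 ≤ 25600 = 160², so L = 160.

160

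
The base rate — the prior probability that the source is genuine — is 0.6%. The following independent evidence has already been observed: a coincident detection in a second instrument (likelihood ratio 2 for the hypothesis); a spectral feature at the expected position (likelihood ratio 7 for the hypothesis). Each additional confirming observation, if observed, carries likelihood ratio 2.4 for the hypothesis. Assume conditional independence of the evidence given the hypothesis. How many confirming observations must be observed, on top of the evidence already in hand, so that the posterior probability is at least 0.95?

Prior odds = 0.006/0.994 = 3/497.
Combined Bayes factor of the evidence already in hand = 2 × 7 = 14.
Odds after that evidence = (3/497) × 14 = 6/71.
Target odds = 0.95/0.05 = 19.
Need 2.4ⁿ ≥ 19 ÷ (6/71) = 1349/6.
2.4⁶ = 2985984/15625 falls short of 1349/6 but 2.4⁷ = 35831808/78125 reaches it, so n = 7.

7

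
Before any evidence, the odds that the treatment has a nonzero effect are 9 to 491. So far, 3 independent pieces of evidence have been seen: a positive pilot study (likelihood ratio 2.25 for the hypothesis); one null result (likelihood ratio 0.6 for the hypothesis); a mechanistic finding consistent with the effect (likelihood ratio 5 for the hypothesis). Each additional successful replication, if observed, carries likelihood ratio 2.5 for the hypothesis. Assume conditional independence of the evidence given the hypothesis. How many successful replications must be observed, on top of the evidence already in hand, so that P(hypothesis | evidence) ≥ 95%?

6

Prior odds = 9/491.
Combined Bayes factor of the evidence already in hand = 2.25 × 0.6 × 5 = 6.75.
Odds after that evidence = (9/491) × 6.75 = 243/1964.
Target odds = 0.95/0.05 = 19.
Need 2.5ⁿ ≥ 19 ÷ (243/1964) = 37316/243.
2.5⁵ = 97.65625 falls short of 37316/243 but 2.5⁶ = 244.140625 reaches it, so n = 6.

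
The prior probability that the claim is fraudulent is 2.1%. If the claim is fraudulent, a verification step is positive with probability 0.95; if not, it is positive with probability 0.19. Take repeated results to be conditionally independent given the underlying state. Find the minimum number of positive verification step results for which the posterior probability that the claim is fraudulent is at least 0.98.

Prior odds: 0.021 ÷ 0.979 = 21/979.
Likelihood ratio of a positive = 0.95/0.19 = 5.
Target posterior odds = 0.98/0.02 = 49.
Need (21/979) × 5ⁿ ≥ 49, i.e. 5ⁿ ≥ 6853/3.
5⁴ = 625 falls short of 6853/3 but 5⁵ = 3125 reaches it, so n = 5.

5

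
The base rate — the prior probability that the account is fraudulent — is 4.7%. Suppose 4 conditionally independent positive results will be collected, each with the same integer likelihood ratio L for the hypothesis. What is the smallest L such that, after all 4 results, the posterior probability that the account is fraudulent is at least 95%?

5

Prior odds = 0.047/0.953 = 47/953.
Target odds = 0.95/0.05 = 19.
Need L⁴ ≥ 19 ÷ (47/953) = 18107/47.
4⁴ = 256 < 18107/47 ≤ 625 = 5⁴, so L = 5.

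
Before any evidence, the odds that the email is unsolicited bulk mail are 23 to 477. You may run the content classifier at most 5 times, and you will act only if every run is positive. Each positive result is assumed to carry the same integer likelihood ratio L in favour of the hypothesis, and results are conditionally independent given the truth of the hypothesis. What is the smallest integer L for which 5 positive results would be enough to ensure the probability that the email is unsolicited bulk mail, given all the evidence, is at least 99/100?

5

Prior odds = 23/477.
Target odds = 0.99/0.01 = 99.
Need L⁵ ≥ 99 ÷ (23/477) = 47223/23.
4⁵ = 1024 < 47223/23 ≤ 3125 = 5⁵, so L = 5.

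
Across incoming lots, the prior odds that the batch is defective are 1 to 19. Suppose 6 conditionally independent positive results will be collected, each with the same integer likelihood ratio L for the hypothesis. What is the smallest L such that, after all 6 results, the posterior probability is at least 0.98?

Prior odds = 1/19.
Target odds = 0.98/0.02 = 49.
Need L⁶ ≥ 49 ÷ (1/19) = 931.
3⁶ = 729 < 931 ≤ 4096 = 4⁶, so L = 4.

4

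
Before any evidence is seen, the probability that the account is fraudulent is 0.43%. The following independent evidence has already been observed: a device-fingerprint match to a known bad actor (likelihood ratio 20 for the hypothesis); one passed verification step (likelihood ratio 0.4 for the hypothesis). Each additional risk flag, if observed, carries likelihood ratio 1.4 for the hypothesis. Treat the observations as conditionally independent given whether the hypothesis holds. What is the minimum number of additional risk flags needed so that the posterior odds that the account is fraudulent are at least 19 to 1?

Prior odds = 0.0043/0.9957 = 43/9957.
Combined Bayes factor of the evidence already in hand = 20 × 0.4 = 8.
Odds after that evidence = (43/9957) × 8 = 344/9957.
Target odds = 19.
Need 1.4ⁿ ≥ 19 ÷ (344/9957) = 189183/344.
1.4¹⁸ ≈426.879 falls short of 189183/344 but 1.4¹⁹ ≈597.63 reaches it, so n = 19.

19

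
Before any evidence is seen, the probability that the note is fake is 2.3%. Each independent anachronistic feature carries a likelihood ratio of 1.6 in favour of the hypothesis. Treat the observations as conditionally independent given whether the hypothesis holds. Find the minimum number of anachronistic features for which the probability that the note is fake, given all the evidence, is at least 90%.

Prior odds: 0.023 ÷ 0.977 = 23/977.
Likelihood ratio per anachronistic feature = 1.6.
Target odds: 0.9 ÷ 0.1 = 9.
Require 1.6ⁿ ≥ 9 ÷ (23/977) = 8793/23.
1.6¹² ≈281.475 falls short of 8793/23 but 1.6¹³ ≈450.36 reaches it, so n = 13.

13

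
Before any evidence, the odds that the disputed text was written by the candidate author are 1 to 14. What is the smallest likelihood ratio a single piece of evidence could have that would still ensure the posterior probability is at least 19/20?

266

Prior odds = 1/14.
Target odds = 0.95/0.05 = 19.
Required Bayes factor = 19 ÷ (1/14) = 266.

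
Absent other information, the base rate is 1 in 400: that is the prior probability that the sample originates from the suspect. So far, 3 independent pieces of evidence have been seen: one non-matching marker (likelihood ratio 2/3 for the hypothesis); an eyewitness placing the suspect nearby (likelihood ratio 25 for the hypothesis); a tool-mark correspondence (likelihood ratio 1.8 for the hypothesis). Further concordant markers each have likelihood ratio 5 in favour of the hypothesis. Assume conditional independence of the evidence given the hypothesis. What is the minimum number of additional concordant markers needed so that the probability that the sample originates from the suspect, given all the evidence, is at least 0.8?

Prior odds = 0.0025/0.9975 = 1/399.
Combined Bayes factor of the evidence already in hand = (2/3) × 25 × 1.8 = 30.
Odds after that evidence = (1/399) × 30 = 10/133.
Target odds = 0.8/0.2 = 4.
Need 5ⁿ ≥ 4 ÷ (10/133) = 53.2.
5² = 25 falls short of 53.2 but 5³ = 125 reaches it, so n = 3.

3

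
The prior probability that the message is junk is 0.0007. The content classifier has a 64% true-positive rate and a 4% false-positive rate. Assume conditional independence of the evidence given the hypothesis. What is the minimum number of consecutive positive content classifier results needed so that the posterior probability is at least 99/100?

Prior odds = 0.0007/0.9993 = 7/9993.
Likelihood ratio of a positive result = 0.64/0.04 = 16.
Target odds: 0.99 ÷ 0.01 = 99.
Require 16ⁿ ≥ 99 ÷ (7/9993) = 989307/7.
16⁴ = 65536 falls short of 989307/7 but 16⁵ = 1048576 reaches it, so n = 5.

5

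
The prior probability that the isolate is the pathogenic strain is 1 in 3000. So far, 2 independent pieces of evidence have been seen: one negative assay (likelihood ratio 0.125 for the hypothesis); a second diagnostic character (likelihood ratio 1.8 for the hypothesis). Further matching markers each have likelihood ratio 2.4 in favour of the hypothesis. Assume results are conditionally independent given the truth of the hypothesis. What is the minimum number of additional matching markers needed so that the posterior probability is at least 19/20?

15

Prior odds = (1/3000)/(2999/3000) = 1/2999.
Combined Bayes factor of the evidence already in hand = 0.125 × 1.8 = 0.225.
Odds after that evidence = (1/2999) × 0.225 = 9/119960.
Target odds = 0.95/0.05 = 19.
Need 2.4ⁿ ≥ 19 ÷ (9/119960) = 2279240/9.
2.4¹⁴ ≈210357 falls short of 2279240/9 but 2.4¹⁵ ≈504857 reaches it, so n = 15.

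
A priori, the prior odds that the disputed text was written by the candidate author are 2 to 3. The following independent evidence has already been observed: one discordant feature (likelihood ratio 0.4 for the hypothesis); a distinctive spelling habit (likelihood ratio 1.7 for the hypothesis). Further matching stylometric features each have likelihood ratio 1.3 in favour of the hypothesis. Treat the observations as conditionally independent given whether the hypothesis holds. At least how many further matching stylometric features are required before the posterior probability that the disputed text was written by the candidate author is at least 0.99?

21

Prior odds = 2/3.
Combined Bayes factor of the evidence already in hand = 0.4 × 1.7 = 0.68.
Odds after that evidence = (2/3) × 0.68 = 34/75.
Target odds = 0.99/0.01 = 99.
Need 1.3ⁿ ≥ 99 ÷ (34/75) = 7425/34.
1.3²⁰ ≈190.05 falls short of 7425/34 but 1.3²¹ ≈247.065 reaches it, so n = 21.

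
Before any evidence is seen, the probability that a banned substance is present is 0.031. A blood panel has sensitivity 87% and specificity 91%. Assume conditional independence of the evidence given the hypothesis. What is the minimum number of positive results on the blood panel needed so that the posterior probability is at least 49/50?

4

Prior odds: 0.031 ÷ 0.969 = 31/969.
False-positive rate = 1 − 0.91 = 0.09; likelihood ratio of a positive = 0.87/0.09 = 29/3.
Target odds: 0.98 ÷ 0.02 = 49.
Require (29/3)ⁿ ≥ 49 ÷ (31/969) = 47481/31.
(29/3)³ = 24389/27 falls short of 47481/31 but (29/3)⁴ = 707281/81 reaches it, so n = 4.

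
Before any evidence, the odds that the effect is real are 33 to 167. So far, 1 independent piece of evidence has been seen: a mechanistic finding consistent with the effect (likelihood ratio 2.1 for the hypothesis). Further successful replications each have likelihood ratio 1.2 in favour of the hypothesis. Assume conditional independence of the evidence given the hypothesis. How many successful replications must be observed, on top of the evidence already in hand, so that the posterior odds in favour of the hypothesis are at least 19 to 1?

Prior odds = 33/167.
Bayes factor of the evidence already in hand = 2.1.
Odds after that evidence = (33/167) × 2.1 = 693/1670.
Target odds = 19.
Need 1.2ⁿ ≥ 19 ÷ (693/1670) = 31730/693.
1.2²⁰ ≈38.3376 falls short of 31730/693 but 1.2²¹ ≈46.0051 reaches it, so n = 21.

21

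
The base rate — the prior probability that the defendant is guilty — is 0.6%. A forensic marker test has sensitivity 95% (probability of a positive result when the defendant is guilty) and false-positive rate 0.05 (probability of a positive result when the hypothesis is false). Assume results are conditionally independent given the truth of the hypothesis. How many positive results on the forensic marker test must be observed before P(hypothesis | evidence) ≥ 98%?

4

Prior odds = 0.006/0.994 = 3/497.
Likelihood ratio of a positive result = 0.95/0.05 = 19.
Target posterior odds = 0.98/0.02 = 49.
Need (3/497) × 19ⁿ ≥ 49, i.e. 19ⁿ ≥ 24353/3.
19³ = 6859 falls short of 24353/3 but 19⁴ = 130321 reaches it, so n = 4.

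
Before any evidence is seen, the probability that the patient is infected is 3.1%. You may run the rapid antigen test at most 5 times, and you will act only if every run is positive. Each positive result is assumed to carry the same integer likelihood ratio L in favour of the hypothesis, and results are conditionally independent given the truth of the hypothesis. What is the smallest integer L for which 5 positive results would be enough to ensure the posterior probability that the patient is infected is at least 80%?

3

Prior odds = 0.031/0.969 = 31/969.
Target odds = 0.8/0.2 = 4.
Need L⁵ ≥ 4 ÷ (31/969) = 3876/31.
2⁵ = 32 < 3876/31 ≤ 243 = 3⁵, so L = 3.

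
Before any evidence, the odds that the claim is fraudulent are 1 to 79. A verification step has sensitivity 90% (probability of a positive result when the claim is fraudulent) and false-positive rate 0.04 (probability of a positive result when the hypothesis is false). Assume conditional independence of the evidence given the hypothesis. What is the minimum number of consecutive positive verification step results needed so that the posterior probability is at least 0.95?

Prior odds = 1/79.
Likelihood ratio of a positive result = 0.9/0.04 = 22.5.
Target odds: 0.95 ÷ 0.05 = 19.
Need (1/79) × 22.5ⁿ ≥ 19, i.e. 22.5ⁿ ≥ 1501.
22.5² = 506.25 falls short of 1501 but 22.5³ = 11390.625 reaches it, so n = 3.

3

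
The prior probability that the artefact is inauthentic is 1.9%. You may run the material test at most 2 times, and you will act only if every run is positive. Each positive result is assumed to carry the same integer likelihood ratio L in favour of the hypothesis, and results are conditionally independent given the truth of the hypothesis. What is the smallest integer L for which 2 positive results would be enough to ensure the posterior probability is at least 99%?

72

Prior odds = 0.019/0.981 = 19/981.
Target odds = 0.99/0.01 = 99.
Need L² ≥ 99 ÷ (19/981) = 97119/19.
71² = 5041 < 97119/19 ≤ 5184 = 72², so L = 72.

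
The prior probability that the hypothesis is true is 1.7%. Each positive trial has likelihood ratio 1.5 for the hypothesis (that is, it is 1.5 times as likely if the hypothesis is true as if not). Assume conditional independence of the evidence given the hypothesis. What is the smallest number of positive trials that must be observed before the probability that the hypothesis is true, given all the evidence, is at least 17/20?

15

Prior odds = 0.017/0.983 = 17/983.
Likelihood ratio per positive trial = 1.5.
Target posterior odds = 0.85/0.15 = 17/3.
Require 1.5ⁿ ≥ 17/3 ÷ (17/983) = 983/3.
1.5¹⁴ = 4782969/16384 falls short of 983/3 but 1.5¹⁵ = 14348907/32768 reaches it, so n = 15.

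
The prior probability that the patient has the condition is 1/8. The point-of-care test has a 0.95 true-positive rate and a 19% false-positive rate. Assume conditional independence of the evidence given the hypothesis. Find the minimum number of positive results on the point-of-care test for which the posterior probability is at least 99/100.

Prior odds = 0.125/0.875 = 1/7.
Likelihood ratio of a positive result = 0.95/0.19 = 5.
Target posterior odds = 0.99/0.01 = 99.
Require 5ⁿ ≥ 99 ÷ (1/7) = 693.
5⁴ = 625 falls short of 693 but 5⁵ = 3125 reaches it, so n = 5.

5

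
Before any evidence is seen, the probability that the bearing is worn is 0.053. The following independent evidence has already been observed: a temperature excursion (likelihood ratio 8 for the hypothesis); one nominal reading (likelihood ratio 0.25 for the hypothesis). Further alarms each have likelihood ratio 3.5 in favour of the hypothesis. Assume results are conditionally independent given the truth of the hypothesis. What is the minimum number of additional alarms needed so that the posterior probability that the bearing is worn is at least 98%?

5

Prior odds = 0.053/0.947 = 53/947.
Combined Bayes factor of the evidence already in hand = 8 × 0.25 = 2.
Odds after that evidence = (53/947) × 2 = 106/947.
Target odds = 0.98/0.02 = 49.
Need 3.5ⁿ ≥ 49 ÷ (106/947) = 46403/106.
3.5⁴ = 150.0625 falls short of 46403/106 but 3.5⁵ = 525.21875 reaches it, so n = 5.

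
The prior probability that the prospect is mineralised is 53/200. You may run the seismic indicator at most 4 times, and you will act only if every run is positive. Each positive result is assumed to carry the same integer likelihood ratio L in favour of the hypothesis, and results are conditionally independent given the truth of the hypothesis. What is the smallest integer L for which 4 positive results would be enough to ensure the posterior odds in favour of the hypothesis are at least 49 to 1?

Prior odds = 0.265/0.735 = 53/147.
Target odds = 49.
Need L⁴ ≥ 49 ÷ (53/147) = 7203/53.
3⁴ = 81 < 7203/53 ≤ 256 = 4⁴, so L = 4.

4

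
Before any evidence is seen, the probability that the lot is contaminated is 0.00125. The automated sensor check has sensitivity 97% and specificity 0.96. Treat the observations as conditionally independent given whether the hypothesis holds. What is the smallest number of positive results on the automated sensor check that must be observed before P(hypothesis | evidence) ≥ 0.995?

4

Prior odds = 0.00125/0.99875 = 1/799.
False-positive rate = 1 − 0.96 = 0.04; likelihood ratio of a positive = 0.97/0.04 = 24.25.
Target odds: 0.995 ÷ 0.005 = 199.
Require 24.25ⁿ ≥ 199 ÷ (1/799) = 159001.
24.25³ = 912673/64 falls short of 159001 but 24.25⁴ = 88529281/256 reaches it, so n = 4.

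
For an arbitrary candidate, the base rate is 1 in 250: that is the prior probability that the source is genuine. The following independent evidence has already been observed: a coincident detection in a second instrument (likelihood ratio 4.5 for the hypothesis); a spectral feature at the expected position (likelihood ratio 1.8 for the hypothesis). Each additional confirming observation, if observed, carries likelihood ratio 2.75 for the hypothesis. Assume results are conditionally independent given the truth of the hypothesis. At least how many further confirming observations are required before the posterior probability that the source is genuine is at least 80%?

5

Prior odds = 0.004/0.996 = 1/249.
Combined Bayes factor of the evidence already in hand = 4.5 × 1.8 = 8.1.
Odds after that evidence = (1/249) × 8.1 = 27/830.
Target odds = 0.8/0.2 = 4.
Need 2.75ⁿ ≥ 4 ÷ (27/830) = 3320/27.
2.75⁴ = 57.19140625 falls short of 3320/27 but 2.75⁵ = 161051/1024 reaches it, so n = 5.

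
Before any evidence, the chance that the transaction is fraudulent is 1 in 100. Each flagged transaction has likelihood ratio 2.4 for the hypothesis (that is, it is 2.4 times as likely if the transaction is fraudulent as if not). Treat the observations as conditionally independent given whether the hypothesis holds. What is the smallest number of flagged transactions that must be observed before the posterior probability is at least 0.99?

Prior odds: 0.01 ÷ 0.99 = 1/99.
Likelihood ratio per flagged transaction = 2.4.
Target odds: 0.99 ÷ 0.01 = 99.
Require 2.4ⁿ ≥ 99 ÷ (1/99) = 9801.
2.4¹⁰ ≈6340.34 falls short of 9801 but 2.4¹¹ ≈15216.8 reaches it, so n = 11.

11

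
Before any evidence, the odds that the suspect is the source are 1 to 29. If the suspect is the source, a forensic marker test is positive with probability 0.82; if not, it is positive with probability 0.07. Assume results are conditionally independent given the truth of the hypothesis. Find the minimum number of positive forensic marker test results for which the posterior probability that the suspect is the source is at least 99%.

Prior odds = 1/29.
Likelihood ratio of a positive = 0.82/0.07 = 82/7.
Target posterior odds = 0.99/0.01 = 99.
Need (1/29) × (82/7)ⁿ ≥ 99, i.e. (82/7)ⁿ ≥ 2871.
(82/7)³ = 551368/343 falls short of 2871 but (82/7)⁴ = 45212176/2401 reaches it, so n = 4.

4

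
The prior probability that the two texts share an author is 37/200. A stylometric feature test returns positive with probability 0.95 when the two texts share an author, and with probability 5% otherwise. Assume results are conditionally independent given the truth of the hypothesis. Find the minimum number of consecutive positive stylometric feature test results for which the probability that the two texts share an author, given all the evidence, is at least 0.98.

2

Prior odds: 0.185 ÷ 0.815 = 37/163.
Likelihood ratio of a positive result = 0.95/0.05 = 19.
Target odds: 0.98 ÷ 0.02 = 49.
Need (37/163) × 19ⁿ ≥ 49, i.e. 19ⁿ ≥ 7987/37.
19¹ = 19 falls short of 7987/37 but 19² = 361 reaches it, so n = 2.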